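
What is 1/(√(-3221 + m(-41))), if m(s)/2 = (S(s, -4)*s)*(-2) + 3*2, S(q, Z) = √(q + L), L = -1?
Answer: (-3209 + 164*I*√42)^(-½) ≈ 0.0027388 - 0.01698*I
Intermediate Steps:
S(q, Z) = √(-1 + q) (S(q, Z) = √(q - 1) = √(-1 + q))
m(s) = 12 - 4*s*√(-1 + s) (m(s) = 2*((√(-1 + s)*s)*(-2) + 3*2) = 2*((s*√(-1 + s))*(-2) + 6) = 2*(-2*s*√(-1 + s) + 6) = 2*(6 - 2*s*√(-1 + s)) = 12 - 4*s*√(-1 + s))
1/(√(-3221 + m(-41))) = 1/(√(-3221 + (12 - 4*(-41)*√(-1 - 41)))) = 1/(√(-3221 + (12 - 4*(-41)*√(-42)))) = 1/(√(-3221 + (12 - 4*(-41)*I*√42))) = 1/(√(-3221 + (12 + 164*I*√42))) = 1/(√(-3209 + 164*I*√42)) = (-3209 + 164*I*√42)^(-½)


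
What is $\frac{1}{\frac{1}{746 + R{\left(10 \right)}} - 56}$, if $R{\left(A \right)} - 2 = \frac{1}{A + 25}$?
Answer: $- \frac{26181}{1466101} \approx -0.017858$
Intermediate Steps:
$R{\left(A \right)} = 2 + \frac{1}{25 + A}$ ($R{\left(A \right)} = 2 + \frac{1}{A + 25} = 2 + \frac{1}{25 + A}$)
$\frac{1}{\frac{1}{746 + R{\left(10 \right)}} - 56} = \frac{1}{\frac{1}{746 + \frac{51 + 2 \cdot 10}{25 + 10}} - 56} = \frac{1}{\frac{1}{746 + \frac{51 + 20}{35}} - 56} = \frac{1}{\frac{1}{746 + \frac{1}{35} \cdot 71} - 56} = \frac{1}{\frac{1}{746 + \frac{71}{35}} - 56} = \frac{1}{\frac{1}{\frac{26181}{35}} - 56} = \frac{1}{\frac{35}{26181} - 56} = \frac{1}{- \frac{1466101}{26181}} = - \frac{26181}{1466101}$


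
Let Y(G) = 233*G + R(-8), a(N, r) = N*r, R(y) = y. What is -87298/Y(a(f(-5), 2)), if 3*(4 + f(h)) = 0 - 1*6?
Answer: 43649/1402 ≈ 31.133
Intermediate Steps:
f(h) = -6 (f(h) = -4 + (0 - 1*6)/3 = -4 + (0 - 6)/3 = -4 + (⅓)*(-6) = -4 - 2 = -6)
Y(G) = -8 + 233*G (Y(G) = 233*G - 8 = -8 + 233*G)
-87298/Y(a(f(-5), 2)) = -87298/(-8 + 233*(-6*2)) = -87298/(-8 + 233*(-12)) = -87298/(-8 - 2796) = -87298/(-2804) = -87298*(-1/2804) = 43649/1402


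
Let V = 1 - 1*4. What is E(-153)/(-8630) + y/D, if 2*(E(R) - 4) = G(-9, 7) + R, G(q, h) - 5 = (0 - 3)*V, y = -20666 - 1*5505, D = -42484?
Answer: 28579804/45829615 ≈ 0.62361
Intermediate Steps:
V = -3 (V = 1 - 4 = -3)
y = -26171 (y = -20666 - 5505 = -26171)
G(q, h) = 14 (G(q, h) = 5 + (0 - 3)*(-3) = 5 - 3*(-3) = 5 + 9 = 14)
E(R) = 11 + R/2 (E(R) = 4 + (14 + R)/2 = 4 + (7 + R/2) = 11 + R/2)
E(-153)/(-8630) + y/D = (11 + (½)*(-153))/(-8630) - 26171/(-42484) = (11 - 153/2)*(-1/8630) - 26171*(-1/42484) = -131/2*(-1/8630) + 26171/42484 = 131/17260 + 26171/42484 = 28579804/45829615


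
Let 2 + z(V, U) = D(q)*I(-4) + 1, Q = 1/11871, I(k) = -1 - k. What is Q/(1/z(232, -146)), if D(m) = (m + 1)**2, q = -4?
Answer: 26/11871 ≈ 0.0021902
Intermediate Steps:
Q = 1/11871 ≈ 8.4239e-5
D(m) = (1 + m)**2
z(V, U) = 26 (z(V, U) = -2 + ((1 - 4)**2*(-1 - 1*(-4)) + 1) = -2 + ((-3)**2*(-1 + 4) + 1) = -2 + (9*3 + 1) = -2 + (27 + 1) = -2 + 28 = 26)
Q/(1/z(232, -146)) = 1/(11871*(1/26)) = (1/11871)*26 = 26/11871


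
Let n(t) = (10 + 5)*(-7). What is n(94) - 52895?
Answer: -53000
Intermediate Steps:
n(t) = -105 (n(t) = 15*(-7) = -105)
n(94) - 52895 = -105 - 52895 = -53000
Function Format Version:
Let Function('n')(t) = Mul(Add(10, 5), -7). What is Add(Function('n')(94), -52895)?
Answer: -53000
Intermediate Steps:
Function('n')(t) = -105 (Function('n')(t) = Mul(15, -7) = -105)
Add(Function('n')(94), -52895) = Add(-105, -52895) = -53000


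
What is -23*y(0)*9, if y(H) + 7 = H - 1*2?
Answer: 1863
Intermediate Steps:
y(H) = -9 + H (y(H) = -7 + (H - 1*2) = -7 + (H - 2) = -7 + (-2 + H) = -9 + H)
-23*y(0)*9 = -23*(-9 + 0)*9 = -23*(-9)*9 = 207*9 = 1863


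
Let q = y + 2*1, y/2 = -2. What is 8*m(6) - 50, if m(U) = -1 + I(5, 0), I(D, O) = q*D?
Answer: -138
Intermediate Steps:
y = -4 (y = 2*(-2) = -4)
q = -2 (q = -4 + 2*1 = -4 + 2 = -2)
I(D, O) = -2*D
m(U) = -11 (m(U) = -1 - 2*5 = -1 - 10 = -11)
8*m(6) - 50 = 8*(-11) - 50 = -88 - 50 = -138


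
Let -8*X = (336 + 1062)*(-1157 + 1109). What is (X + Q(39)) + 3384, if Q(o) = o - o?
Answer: 11772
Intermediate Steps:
X = 8388 (X = -(336 + 1062)*(-1157 + 1109)/8 = -699*(-48)/4 = -⅛*(-67104) = 8388)
Q(o) = 0
(X + Q(39)) + 3384 = (8388 + 0) + 3384 = 8388 + 3384 = 11772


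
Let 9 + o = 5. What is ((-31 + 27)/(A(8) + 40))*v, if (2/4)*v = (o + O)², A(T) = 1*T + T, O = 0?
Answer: -16/7 ≈ -2.2857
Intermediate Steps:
o = -4 (o = -9 + 5 = -4)
A(T) = 2*T (A(T) = T + T = 2*T)
v = 32 (v = 2*(-4 + 0)² = 2*(-4)² = 2*16 = 32)
((-31 + 27)/(A(8) + 40))*v = ((-31 + 27)/(2*8 + 40))*32 = -4/(16 + 40)*32 = -4/56*32 = -4*1/56*32 = -1/14*32 = -16/7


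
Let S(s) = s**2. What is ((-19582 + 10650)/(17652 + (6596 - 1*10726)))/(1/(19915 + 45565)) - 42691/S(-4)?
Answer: -4967572731/108176 ≈ -45921.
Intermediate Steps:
((-19582 + 10650)/(17652 + (6596 - 1*10726)))/(1/(19915 + 45565)) - 42691/S(-4) = ((-19582 + 10650)/(17652 + (6596 - 1*10726)))/(1/(19915 + 45565)) - 42691/((-4)**2) = (-8932/(17652 + (6596 - 10726)))/(1/65480) - 42691/16 = (-8932/(17652 - 4130))/(1/65480) - 42691*1/16 = -8932/13522*65480 - 42691/16 = -8932*1/13522*65480 - 42691/16 = -4466/6761*65480 - 42691/16 = -292433680/6761 - 42691/16 = -4967572731/108176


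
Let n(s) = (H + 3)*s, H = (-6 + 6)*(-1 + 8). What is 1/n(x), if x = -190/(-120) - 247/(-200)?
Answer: 200/1691 ≈ 0.11827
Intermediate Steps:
x = 1691/600 (x = -190*(-1/120) - 247*(-1/200) = 19/12 + 247/200 = 1691/600 ≈ 2.8183)
H = 0 (H = 0*7 = 0)
n(s) = 3*s (n(s) = (0 + 3)*s = 3*s)
1/n(x) = 1/(3*(1691/600)) = 1/(1691/200) = 200/1691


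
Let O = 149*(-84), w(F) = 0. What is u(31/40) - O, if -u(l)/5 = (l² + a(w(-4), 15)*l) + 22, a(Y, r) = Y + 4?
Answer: 3963999/320 ≈ 12388.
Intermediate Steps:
a(Y, r) = 4 + Y
O = -12516
u(l) = -110 - 20*l - 5*l² (u(l) = -5*((l² + (4 + 0)*l) + 22) = -5*((l² + 4*l) + 22) = -5*(22 + l² + 4*l) = -110 - 20*l - 5*l²)
u(31/40) - O = (-110 - 620/40 - 5*(31/40)²) - 1*(-12516) = (-110 - 620/40 - 5*(31*(1/40))²) + 12516 = (-110 - 20*31/40 - 5*(31/40)²) + 12516 = (-110 - 31/2 - 5*961/1600) + 12516 = (-110 - 31/2 - 961/320) + 12516 = -41121/320 + 12516 = 3963999/320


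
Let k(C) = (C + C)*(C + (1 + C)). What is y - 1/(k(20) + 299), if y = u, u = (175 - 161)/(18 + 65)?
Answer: 27063/160937 ≈ 0.16816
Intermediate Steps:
k(C) = 2*C*(1 + 2*C) (k(C) = (2*C)*(1 + 2*C) = 2*C*(1 + 2*C))
u = 14/83 ≈ 0.16867
y = 14/83 ≈ 0.16867
y - 1/(k(20) + 299) = 14/83 - 1/(2*20*(1 + 2*20) + 299) = 14/83 - 1/(2*20*(1 + 40) + 299) = 14/83 - 1/(2*20*41 + 299) = 14/83 - 1/(1640 + 299) = 14/83 - 1/1939 = 27063/160937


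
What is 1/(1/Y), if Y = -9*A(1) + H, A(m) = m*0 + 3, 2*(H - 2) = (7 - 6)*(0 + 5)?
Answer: -45/2 ≈ -22.500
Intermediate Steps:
H = 9/2 (H = 2 + ((7 - 6)*(0 + 5))/2 = 2 + (1*5)/2 = 2 + (½)*5 = 2 + 5/2 = 9/2 ≈ 4.5000)
A(m) = 3 (A(m) = 0 + 3 = 3)
Y = -45/2 (Y = -9*3 + 9/2 = -27 + 9/2 = -45/2 ≈ -22.500)
1/(1/Y) = 1/(1/(-45/2)) = 1/(-2/45) = -45/2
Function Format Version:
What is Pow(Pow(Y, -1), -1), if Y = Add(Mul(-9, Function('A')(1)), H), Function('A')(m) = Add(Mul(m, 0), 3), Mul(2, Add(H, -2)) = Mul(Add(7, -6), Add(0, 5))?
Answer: Rational(-45, 2) ≈ -22.500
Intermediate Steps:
H = Rational(9, 2) (H = Add(2, Mul(Rational(1, 2), Mul(Add(7, -6), Add(0, 5)))) = Add(2, Mul(Rational(1, 2), Mul(1, 5))) = Add(2, Mul(Rational(1, 2), 5)) = Add(2, Rational(5, 2)) = Rational(9, 2) ≈ 4.5000)
Function('A')(m) = 3 (Function('A')(m) = Add(0, 3) = 3)
Y = Rational(-45, 2) (Y = Add(Mul(-9, 3), Rational(9, 2)) = Add(-27, Rational(9, 2)) = Rational(-45, 2) ≈ -22.500)
Pow(Pow(Y, -1), -1) = Pow(Pow(Rational(-45, 2), -1), -1) = Pow(Rational(-2, 45), -1) = Rational(-45, 2)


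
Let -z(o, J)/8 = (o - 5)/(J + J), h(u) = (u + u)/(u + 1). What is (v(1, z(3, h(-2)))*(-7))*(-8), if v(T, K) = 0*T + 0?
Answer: 0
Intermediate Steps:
h(u) = 2*u/(1 + u) (h(u) = (2*u)/(1 + u) = 2*u/(1 + u))
z(o, J) = -4*(-5 + o)/J (z(o, J) = -8*(o - 5)/(J + J) = -8*(-5 + o)/(2*J) = -8*(-5 + o)*1/(2*J) = -4*(-5 + o)/J)
v(T, K) = 0 (v(T, K) = 0 + 0 = 0)
(v(1, z(3, h(-2)))*(-7))*(-8) = (0*(-7))*(-8) = 0*(-8) = 0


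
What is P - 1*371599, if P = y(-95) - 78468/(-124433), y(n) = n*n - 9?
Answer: -45117211971/124433 ≈ -3.6258e+5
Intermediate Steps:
y(n) = -9 + n² (y(n) = n² - 9 = -9 + n²)
P = 1121966396/124433 (P = (-9 + (-95)²) - 78468/(-124433) = (-9 + 9025) - 78468*(-1/124433) = 9016 + 78468/124433 = 1121966396/124433 ≈ 9016.6)
P - 1*371599 = 1121966396/124433 - 1*371599 = 1121966396/124433 - 371599 = -45117211971/124433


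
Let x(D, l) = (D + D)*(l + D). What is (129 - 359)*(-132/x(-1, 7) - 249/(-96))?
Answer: -50025/16 ≈ -3126.6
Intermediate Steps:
x(D, l) = 2*D*(D + l) (x(D, l) = (2*D)*(D + l) = 2*D*(D + l))
(129 - 359)*(-132/x(-1, 7) - 249/(-96)) = (129 - 359)*(-132*(-1/(2*(-1 + 7))) - 249/(-96)) = -230*(-132/(2*(-1)*6) - 249*(-1/96)) = -230*(-132/(-12) + 83/32) = -230*(-132*(-1/12) + 83/32) = -230*(11 + 83/32) = -230*435/32 = -50025/16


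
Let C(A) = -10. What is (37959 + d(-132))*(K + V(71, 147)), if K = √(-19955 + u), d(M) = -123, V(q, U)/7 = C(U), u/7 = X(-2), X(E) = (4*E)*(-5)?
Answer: -2648520 + 189180*I*√787 ≈ -2.6485e+6 + 5.3072e+6*I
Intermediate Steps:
X(E) = -20*E
u = 280 (u = 7*(-20*(-2)) = 7*40 = 280)
V(q, U) = -70 (V(q, U) = 7*(-10) = -70)
K = 5*I*√787 (K = √(-19955 + 280) = √(-19675) = 5*I*√787 ≈ 140.27*I)
(37959 + d(-132))*(K + V(71, 147)) = (37959 - 123)*(5*I*√787 - 70) = 37836*(-70 + 5*I*√787) = -2648520 + 189180*I*√787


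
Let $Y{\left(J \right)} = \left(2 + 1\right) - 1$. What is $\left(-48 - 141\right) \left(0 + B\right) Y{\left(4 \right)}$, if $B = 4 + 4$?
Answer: $-3024$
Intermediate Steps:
$Y{\left(J \right)} = 2$ ($Y{\left(J \right)} = 3 - 1 = 2$)
$B = 8$
$\left(-48 - 141\right) \left(0 + B\right) Y{\left(4 \right)} = \left(-48 - 141\right) \left(0 + 8\right) 2 = \left(-48 - 141\right) 8 \cdot 2 = \left(-48 - 141\right) 16 = \left(-189\right) 16 = -3024$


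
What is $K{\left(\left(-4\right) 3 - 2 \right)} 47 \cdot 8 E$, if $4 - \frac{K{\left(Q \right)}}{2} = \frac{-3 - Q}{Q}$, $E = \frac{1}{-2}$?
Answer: $- \frac{12596}{7} \approx -1799.4$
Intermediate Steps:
$E = - \frac{1}{2} \approx -0.5$
$K{\left(Q \right)} = 8 - \frac{2 \left(-3 - Q\right)}{Q}$ ($K{\left(Q \right)} = 8 - 2 \frac{-3 - Q}{Q} = 8 - \frac{2 \left(-3 - Q\right)}{Q}$)
$K{\left(\left(-4\right) 3 - 2 \right)} 47 \cdot 8 E = \left(10 + \frac{6}{\left(-4\right) 3 - 2}\right) 47 \cdot 8 \left(- \frac{1}{2}\right) = \left(10 + \frac{6}{-12 - 2}\right) 47 \left(-4\right) = \left(10 + \frac{6}{-14}\right) 47 \left(-4\right) = \left(10 + 6 \left(- \frac{1}{14}\right)\right) 47 \left(-4\right) = \left(10 - \frac{3}{7}\right) 47 \left(-4\right) = \frac{67}{7} \cdot 47 \left(-4\right) = \frac{3149}{7} \left(-4\right) = - \frac{12596}{7}$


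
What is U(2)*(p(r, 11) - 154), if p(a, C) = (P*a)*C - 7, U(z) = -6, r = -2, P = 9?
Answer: 2154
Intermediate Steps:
p(a, C) = -7 + 9*C*a (p(a, C) = (9*a)*C - 7 = 9*C*a - 7 = -7 + 9*C*a)
U(2)*(p(r, 11) - 154) = -6*((-7 + 9*11*(-2)) - 154) = -6*((-7 - 198) - 154) = -6*(-205 - 154) = -6*(-359) = 2154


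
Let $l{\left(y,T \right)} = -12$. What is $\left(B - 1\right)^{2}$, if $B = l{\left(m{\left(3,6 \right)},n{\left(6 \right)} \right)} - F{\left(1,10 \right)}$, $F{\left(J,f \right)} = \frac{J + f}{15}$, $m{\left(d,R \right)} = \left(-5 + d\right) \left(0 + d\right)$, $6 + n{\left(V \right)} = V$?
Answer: $\frac{42436}{225} \approx 188.6$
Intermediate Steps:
$n{\left(V \right)} = -6 + V$
$m{\left(d,R \right)} = d \left(-5 + d\right)$ ($m{\left(d,R \right)} = \left(-5 + d\right) d = d \left(-5 + d\right)$)
$F{\left(J,f \right)} = \frac{J}{15} + \frac{f}{15}$ ($F{\left(J,f \right)} = \left(J + f\right) \frac{1}{15} = \frac{J}{15} + \frac{f}{15}$)
$B = - \frac{191}{15}$ ($B = -12 - \left(\frac{1}{15} \cdot 1 + \frac{1}{15} \cdot 10\right) = -12 - \left(\frac{1}{15} + \frac{2}{3}\right) = -12 - \frac{11}{15} = - \frac{191}{15} \approx -12.733$)
$\left(B - 1\right)^{2} = \left(- \frac{191}{15} - 1\right)^{2} = \left(- \frac{206}{15}\right)^{2} = \frac{42436}{225}$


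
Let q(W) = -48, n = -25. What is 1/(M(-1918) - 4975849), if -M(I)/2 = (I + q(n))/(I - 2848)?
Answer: -2383/11857450133 ≈ -2.0097e-7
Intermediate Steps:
M(I) = -2*(-48 + I)/(-2848 + I) (M(I) = -2*(I - 48)/(I - 2848) = -2*(-48 + I)/(-2848 + I))
1/(M(-1918) - 4975849) = 1/(2*(48 - 1*(-1918))/(-2848 - 1918) - 4975849) = 1/(2*(48 + 1918)/(-4766) - 4975849) = 1/(2*(-1/4766)*1966 - 4975849) = 1/(-1966/2383 - 4975849) = 1/(-11857450133/2383) = -2383/11857450133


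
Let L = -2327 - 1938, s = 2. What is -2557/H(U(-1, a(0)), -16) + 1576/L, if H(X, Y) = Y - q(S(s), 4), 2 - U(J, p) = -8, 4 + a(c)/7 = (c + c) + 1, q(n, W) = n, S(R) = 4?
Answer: 2174817/17060 ≈ 127.48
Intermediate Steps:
a(c) = -21 + 14*c (a(c) = -28 + 7*((c + c) + 1) = -28 + 7*(2*c + 1) = -28 + 7*(1 + 2*c) = -28 + (7 + 14*c) = -21 + 14*c)
U(J, p) = 10 (U(J, p) = 2 - 1*(-8) = 2 + 8 = 10)
H(X, Y) = -4 + Y (H(X, Y) = Y - 1*4 = Y - 4 = -4 + Y)
L = -4265
-2557/H(U(-1, a(0)), -16) + 1576/L = -2557/(-4 - 16) + 1576/(-4265) = -2557/(-20) + 1576*(-1/4265) = -2557*(-1/20) - 1576/4265 = 2557/20 - 1576/4265 = 2174817/17060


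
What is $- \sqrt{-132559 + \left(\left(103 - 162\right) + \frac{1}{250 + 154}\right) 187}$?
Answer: $- \frac{i \sqrt{5859109081}}{202} \approx - 378.93 i$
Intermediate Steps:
$- \sqrt{-132559 + \left(\left(103 - 162\right) + \frac{1}{250 + 154}\right) 187} = - \sqrt{-132559 + \left(-59 + \frac{1}{404}\right) 187} = - \sqrt{-132559 - \frac{4457145}{404}} = - \sqrt{- \frac{58010981}{404}} = - \frac{i \sqrt{5859109081}}{202}$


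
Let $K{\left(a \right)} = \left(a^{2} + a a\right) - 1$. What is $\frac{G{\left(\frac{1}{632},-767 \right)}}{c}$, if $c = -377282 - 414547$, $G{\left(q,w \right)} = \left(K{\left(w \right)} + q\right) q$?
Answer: $- \frac{247865555}{105425168832} \approx -0.0023511$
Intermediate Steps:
$K{\left(a \right)} = -1 + 2 a^{2}$ ($K{\left(a \right)} = \left(a^{2} + a^{2}\right) - 1 = 2 a^{2} - 1 = -1 + 2 a^{2}$)
$G{\left(q,w \right)} = q \left(-1 + q + 2 w^{2}\right)$ ($G{\left(q,w \right)} = \left(\left(-1 + 2 w^{2}\right) + q\right) q = \left(-1 + q + 2 w^{2}\right) q = q \left(-1 + q + 2 w^{2}\right)$)
$c = -791829$
$\frac{G{\left(\frac{1}{632},-767 \right)}}{c} = \frac{\frac{1}{632} \left(-1 + \frac{1}{632} + 2 \left(-767\right)^{2}\right)}{-791829} = \frac{-1 + \frac{1}{632} + 2 \cdot 588289}{632} \left(- \frac{1}{791829}\right) = \frac{-1 + \frac{1}{632} + 1176578}{632} \left(- \frac{1}{791829}\right) = \frac{1}{632} \cdot \frac{743596665}{632} \left(- \frac{1}{791829}\right) = \frac{743596665}{399424} \left(- \frac{1}{791829}\right) = - \frac{247865555}{105425168832}$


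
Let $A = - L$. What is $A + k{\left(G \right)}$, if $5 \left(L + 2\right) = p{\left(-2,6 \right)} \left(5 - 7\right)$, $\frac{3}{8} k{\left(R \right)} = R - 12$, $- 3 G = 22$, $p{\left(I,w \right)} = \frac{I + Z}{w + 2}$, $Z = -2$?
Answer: $- \frac{2239}{45} \approx -49.756$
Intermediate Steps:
$p{\left(I,w \right)} = \frac{-2 + I}{2 + w}$ ($p{\left(I,w \right)} = \frac{I - 2}{w + 2} = \frac{-2 + I}{2 + w}$)
$G = - \frac{22}{3}$ ($G = \left(- \frac{1}{3}\right) 22 = - \frac{22}{3} \approx -7.3333$)
$k{\left(R \right)} = -32 + \frac{8 R}{3}$ ($k{\left(R \right)} = \frac{8 \left(R - 12\right)}{3} = \frac{8 \left(-12 + R\right)}{3} = -32 + \frac{8 R}{3}$)
$L = - \frac{9}{5}$ ($L = -2 + \frac{\frac{-2 - 2}{2 + 6} \left(5 - 7\right)}{5} = -2 + \frac{\frac{1}{8} \left(-4\right) \left(-2\right)}{5} = -2 + \frac{\left(- \frac{1}{2}\right) \left(-2\right)}{5} = -2 + \frac{1}{5} \cdot 1 = -2 + \frac{1}{5} = - \frac{9}{5} \approx -1.8$)
$A = \frac{9}{5}$ ($A = \left(-1\right) \left(- \frac{9}{5}\right) = \frac{9}{5} \approx 1.8$)
$A + k{\left(G \right)} = \frac{9}{5} + \left(-32 + \frac{8}{3} \left(- \frac{22}{3}\right)\right) = \frac{9}{5} - \frac{464}{9} = - \frac{2239}{45}$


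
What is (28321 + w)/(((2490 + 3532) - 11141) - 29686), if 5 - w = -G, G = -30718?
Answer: 2392/34805 ≈ 0.068726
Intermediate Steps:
w = -30713 (w = 5 - (-1)*(-30718) = 5 - 1*30718 = 5 - 30718 = -30713)
(28321 + w)/(((2490 + 3532) - 11141) - 29686) = (28321 - 30713)/(((2490 + 3532) - 11141) - 29686) = -2392/((6022 - 11141) - 29686) = -2392/(-5119 - 29686) = -2392/(-34805) = -2392*(-1/34805) = 2392/34805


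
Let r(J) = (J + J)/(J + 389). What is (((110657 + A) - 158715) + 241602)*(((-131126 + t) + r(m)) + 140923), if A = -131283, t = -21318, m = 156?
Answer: -390913969213/545 ≈ -7.1727e+8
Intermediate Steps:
r(J) = 2*J/(389 + J) (r(J) = (2*J)/(389 + J) = 2*J/(389 + J))
(((110657 + A) - 158715) + 241602)*(((-131126 + t) + r(m)) + 140923) = (((110657 - 131283) - 158715) + 241602)*(((-131126 - 21318) + 2*156/(389 + 156)) + 140923) = ((-20626 - 158715) + 241602)*((-152444 + 2*156/545) + 140923) = (-179341 + 241602)*((-152444 + 2*156*(1/545)) + 140923) = 62261*((-152444 + 312/545) + 140923) = 62261*(-83081668/545 + 140923) = 62261*(-6278633/545) = -390913969213/545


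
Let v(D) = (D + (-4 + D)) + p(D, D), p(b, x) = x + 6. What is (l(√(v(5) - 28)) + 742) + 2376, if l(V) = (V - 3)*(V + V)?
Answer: 3096 - 6*I*√11 ≈ 3096.0 - 19.9*I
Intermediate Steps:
p(b, x) = 6 + x
v(D) = 2 + 3*D (v(D) = (D + (-4 + D)) + (6 + D) = (-4 + 2*D) + (6 + D) = 2 + 3*D)
l(V) = 2*V*(-3 + V) (l(V) = (-3 + V)*(2*V) = 2*V*(-3 + V))
(l(√(v(5) - 28)) + 742) + 2376 = (2*√((2 + 3*5) - 28)*(-3 + √((2 + 3*5) - 28)) + 742) + 2376 = (2*√((2 + 15) - 28)*(-3 + √((2 + 15) - 28)) + 742) + 2376 = (2*√(17 - 28)*(-3 + √(17 - 28)) + 742) + 2376 = (2*√(-11)*(-3 + √(-11)) + 742) + 2376 = (2*(I*√11)*(-3 + I*√11) + 742) + 2376 = (2*I*√11*(-3 + I*√11) + 742) + 2376 = (742 + 2*I*√11*(-3 + I*√11)) + 2376 = 3118 + 2*I*√11*(-3 + I*√11)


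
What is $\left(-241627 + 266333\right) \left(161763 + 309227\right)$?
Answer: $11636278940$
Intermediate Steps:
$\left(-241627 + 266333\right) \left(161763 + 309227\right) = 24706 \cdot 470990 = 11636278940$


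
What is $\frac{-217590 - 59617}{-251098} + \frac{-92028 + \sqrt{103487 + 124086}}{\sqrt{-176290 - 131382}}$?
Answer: $\frac{277207}{251098} + \frac{i \sqrt{76918} \left(92028 - \sqrt{227573}\right)}{153836} \approx 1.104 + 165.05 i$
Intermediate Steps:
$\frac{-217590 - 59617}{-251098} + \frac{-92028 + \sqrt{103487 + 124086}}{\sqrt{-176290 - 131382}} = \left(-277207\right) \left(- \frac{1}{251098}\right) + \frac{-92028 + \sqrt{227573}}{\sqrt{-307672}} = \frac{277207}{251098} + \frac{-92028 + \sqrt{227573}}{2 i \sqrt{76918}} = \frac{277207}{251098} + \left(-92028 + \sqrt{227573}\right) \left(- \frac{i \sqrt{76918}}{153836}\right) = \frac{277207}{251098} - \frac{i \sqrt{76918} \left(-92028 + \sqrt{227573}\right)}{153836}$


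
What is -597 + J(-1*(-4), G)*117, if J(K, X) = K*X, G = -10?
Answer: -5277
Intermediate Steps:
-597 + J(-1*(-4), G)*117 = -597 + (-1*(-4)*(-10))*117 = -597 + (4*(-10))*117 = -597 - 40*117 = -597 - 4680 = -5277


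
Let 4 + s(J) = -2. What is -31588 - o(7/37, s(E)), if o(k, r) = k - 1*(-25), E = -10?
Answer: -1169688/37 ≈ -31613.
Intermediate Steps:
s(J) = -6 (s(J) = -4 - 2 = -6)
o(k, r) = 25 + k (o(k, r) = k + 25 = 25 + k)
-31588 - o(7/37, s(E)) = -31588 - (25 + 7/37) = -31588 - 1*932/37 = -31588 - 932/37 = -1169688/37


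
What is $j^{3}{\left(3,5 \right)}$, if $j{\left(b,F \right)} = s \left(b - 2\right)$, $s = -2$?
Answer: $-8$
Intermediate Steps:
$j{\left(b,F \right)} = 4 - 2 b$ ($j{\left(b,F \right)} = - 2 \left(b - 2\right) = - 2 \left(-2 + b\right) = 4 - 2 b$)
$j^{3}{\left(3,5 \right)} = \left(4 - 6\right)^{3} = \left(-2\right)^{3} = -8$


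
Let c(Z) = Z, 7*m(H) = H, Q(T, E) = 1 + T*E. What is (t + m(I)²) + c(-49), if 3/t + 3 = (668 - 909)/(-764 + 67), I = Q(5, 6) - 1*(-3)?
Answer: -2405709/90650 ≈ -26.538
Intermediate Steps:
Q(T, E) = 1 + E*T
I = 34 (I = (1 + 6*5) - 1*(-3) = (1 + 30) + 3 = 31 + 3 = 34)
m(H) = H/7
t = -2091/1850 (t = 3/(-3 + (668 - 909)/(-764 + 67)) = 3/(-3 - 241/(-697)) = 3/(-3 - 241*(-1/697)) = 3/(-3 + 241/697) = 3/(-1850/697) = 3*(-697/1850) = -2091/1850 ≈ -1.1303)
(t + m(I)²) + c(-49) = (-2091/1850 + ((⅐)*34)²) - 49 = (-2091/1850 + (34/7)²) - 49 = (-2091/1850 + 1156/49) - 49 = 2036141/90650 - 49 = -2405709/90650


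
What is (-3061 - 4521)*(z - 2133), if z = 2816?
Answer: -5178506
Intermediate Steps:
(-3061 - 4521)*(z - 2133) = (-3061 - 4521)*(2816 - 2133) = -7582*683 = -5178506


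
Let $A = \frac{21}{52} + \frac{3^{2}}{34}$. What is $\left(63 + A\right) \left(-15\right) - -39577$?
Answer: $\frac{34141823}{884} \approx 38622.0$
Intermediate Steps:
$A = \frac{591}{884}$ ($A = 21 \cdot \frac{1}{52} + 9 \cdot \frac{1}{34} = \frac{21}{52} + \frac{9}{34} = \frac{591}{884} \approx 0.66855$)
$\left(63 + A\right) \left(-15\right) - -39577 = \left(63 + \frac{591}{884}\right) \left(-15\right) - -39577 = \frac{56283}{884} \left(-15\right) + 39577 = - \frac{844245}{884} + 39577 = \frac{34141823}{884}$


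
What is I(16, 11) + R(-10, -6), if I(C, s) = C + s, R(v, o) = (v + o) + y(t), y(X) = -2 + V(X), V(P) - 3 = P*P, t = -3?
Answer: 21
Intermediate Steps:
V(P) = 3 + P² (V(P) = 3 + P*P = 3 + P²)
y(X) = 1 + X² (y(X) = -2 + (3 + X²) = 1 + X²)
R(v, o) = 10 + o + v (R(v, o) = (v + o) + (1 + (-3)²) = (o + v) + (1 + 9) = (o + v) + 10 = 10 + o + v)
I(16, 11) + R(-10, -6) = (16 + 11) + (10 - 6 - 10) = 27 - 6 = 21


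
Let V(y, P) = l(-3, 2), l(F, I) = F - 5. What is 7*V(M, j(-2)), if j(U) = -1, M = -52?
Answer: -56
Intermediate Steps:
l(F, I) = -5 + F
V(y, P) = -8 (V(y, P) = -5 - 3 = -8)
7*V(M, j(-2)) = 7*(-8) = -56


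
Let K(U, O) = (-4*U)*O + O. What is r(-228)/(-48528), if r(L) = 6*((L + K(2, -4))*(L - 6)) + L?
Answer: -23381/4044 ≈ -5.7817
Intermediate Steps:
K(U, O) = O - 4*O*U (K(U, O) = -4*O*U + O = O - 4*O*U)
r(L) = L + 6*(-6 + L)*(28 + L) (r(L) = 6*((L - 4*(1 - 4*2))*(L - 6)) + L = 6*((L - 4*(1 - 8))*(-6 + L)) + L = 6*((L - 4*(-7))*(-6 + L)) + L = 6*((L + 28)*(-6 + L)) + L = 6*((28 + L)*(-6 + L)) + L = 6*((-6 + L)*(28 + L)) + L = 6*(-6 + L)*(28 + L) + L = L + 6*(-6 + L)*(28 + L))
r(-228)/(-48528) = (-1008 + 6*(-228)**2 + 133*(-228))/(-48528) = (-1008 + 6*51984 - 30324)*(-1/48528) = (-1008 + 311904 - 30324)*(-1/48528) = 280572*(-1/48528) = -23381/4044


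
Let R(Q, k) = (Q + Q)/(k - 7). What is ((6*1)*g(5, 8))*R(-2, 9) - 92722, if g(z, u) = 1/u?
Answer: -185447/2 ≈ -92724.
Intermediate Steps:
R(Q, k) = 2*Q/(-7 + k) (R(Q, k) = (2*Q)/(-7 + k) = 2*Q/(-7 + k))
((6*1)*g(5, 8))*R(-2, 9) - 92722 = ((6*1)/8)*(2*(-2)/(-7 + 9)) - 92722 = (6*(⅛))*(2*(-2)/2) - 92722 = 3*(2*(-2)*(½))/4 - 92722 = (¾)*(-2) - 92722 = -3/2 - 92722 = -185447/2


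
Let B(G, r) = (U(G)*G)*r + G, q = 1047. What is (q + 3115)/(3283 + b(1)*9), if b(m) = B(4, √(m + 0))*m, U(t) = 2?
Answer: 4162/3391 ≈ 1.2274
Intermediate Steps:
B(G, r) = G + 2*G*r (B(G, r) = (2*G)*r + G = 2*G*r + G = G + 2*G*r)
b(m) = m*(4 + 8*√m) (b(m) = (4*(1 + 2*√(m + 0)))*m = (4*(1 + 2*√m))*m = (4 + 8*√m)*m = m*(4 + 8*√m))
(q + 3115)/(3283 + b(1)*9) = (1047 + 3115)/(3283 + (4*1 + 8*1^(3/2))*9) = 4162/(3283 + (4 + 8*1)*9) = 4162/(3283 + (4 + 8)*9) = 4162/(3283 + 12*9) = 4162/(3283 + 108) = 4162/3391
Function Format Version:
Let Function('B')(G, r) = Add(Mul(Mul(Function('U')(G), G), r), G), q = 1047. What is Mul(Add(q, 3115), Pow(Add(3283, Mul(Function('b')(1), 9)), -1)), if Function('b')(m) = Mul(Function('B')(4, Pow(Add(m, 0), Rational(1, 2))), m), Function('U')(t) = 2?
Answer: Rational(4162, 3391) ≈ 1.2274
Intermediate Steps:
Function('B')(G, r) = Add(G, Mul(2, G, r)) (Function('B')(G, r) = Add(Mul(Mul(2, G), r), G) = Add(Mul(2, G, r), G) = Add(G, Mul(2, G, r)))
Function('b')(m) = Mul(m, Add(4, Mul(8, Pow(m, Rational(1, 2))))) (Function('b')(m) = Mul(Mul(4, Add(1, Mul(2, Pow(Add(m, 0), Rational(1, 2))))), m) = Mul(Mul(4, Add(1, Mul(2, Pow(m, Rational(1, 2))))), m) = Mul(Add(4, Mul(8, Pow(m, Rational(1, 2)))), m) = Mul(m, Add(4, Mul(8, Pow(m, Rational(1, 2))))))
Mul(Add(q, 3115), Pow(Add(3283, Mul(Function('b')(1), 9)), -1)) = Mul(Add(1047, 3115), Pow(Add(3283, Mul(Add(Mul(4, 1), Mul(8, Pow(1, Rational(3, 2)))), 9)), -1)) = Mul(4162, Pow(Add(3283, Mul(Add(4, Mul(8, 1)), 9)), -1)) = Mul(4162, Pow(Add(3283, Mul(Add(4, 8), 9)), -1)) = Mul(4162, Pow(Add(3283, Mul(12, 9)), -1)) = Mul(4162, Pow(Add(3283, 108), -1)) = Mul(4162, Pow(3391, -1)) = Mul(4162, Rational(1, 3391)) = Rational(4162, 3391)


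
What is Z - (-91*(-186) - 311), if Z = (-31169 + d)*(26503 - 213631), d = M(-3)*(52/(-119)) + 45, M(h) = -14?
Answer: 98991178057/17 ≈ 5.8230e+9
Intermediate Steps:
d = 869/17 (d = -728/(-119) + 45 = -728*(-1)/119 + 45 = -14*(-52/119) + 45 = 104/17 + 45 = 869/17 ≈ 51.118)
Z = 98991460512/17 (Z = (-31169 + 869/17)*(26503 - 213631) = -529004/17*(-187128) = 98991460512/17 ≈ 5.8230e+9)
Z - (-91*(-186) - 311) = 98991460512/17 - (-91*(-186) - 311) = 98991460512/17 - (16926 - 311) = 98991460512/17 - 1*16615 = 98991460512/17 - 16615 = 98991178057/17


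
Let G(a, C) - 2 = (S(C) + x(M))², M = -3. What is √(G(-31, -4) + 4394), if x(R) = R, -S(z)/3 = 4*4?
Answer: √6997 ≈ 83.648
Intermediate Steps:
S(z) = -48 (S(z) = -12*4 = -3*16 = -48)
G(a, C) = 2603 (G(a, C) = 2 + (-48 - 3)² = 2 + (-51)² = 2 + 2601 = 2603)
√(G(-31, -4) + 4394) = √(2603 + 4394) = √6997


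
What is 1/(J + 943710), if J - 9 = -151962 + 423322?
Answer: 1/1215079 ≈ 8.2299e-7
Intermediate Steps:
J = 271369 (J = 9 + (-151962 + 423322) = 9 + 271360 = 271369)
1/(J + 943710) = 1/(271369 + 943710) = 1/1215079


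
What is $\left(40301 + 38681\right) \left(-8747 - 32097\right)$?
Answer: $-3225940808$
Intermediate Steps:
$\left(40301 + 38681\right) \left(-8747 - 32097\right) = 78982 \left(-40844\right) = -3225940808$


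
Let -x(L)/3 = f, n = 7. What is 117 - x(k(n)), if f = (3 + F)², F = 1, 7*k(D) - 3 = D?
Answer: 165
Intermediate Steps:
k(D) = 3/7 + D/7
f = 16 (f = (3 + 1)² = 4² = 16)
x(L) = -48 (x(L) = -3*16 = -48)
117 - x(k(n)) = 117 - 1*(-48) = 117 + 48 = 165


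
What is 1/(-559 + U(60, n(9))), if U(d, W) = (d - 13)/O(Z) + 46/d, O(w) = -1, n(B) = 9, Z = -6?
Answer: -30/18157 ≈ -0.0016523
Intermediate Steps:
U(d, W) = 13 - d + 46/d (U(d, W) = (d - 13)/(-1) + 46/d = (-13 + d)*(-1) + 46/d = (13 - d) + 46/d = 13 - d + 46/d)
1/(-559 + U(60, n(9))) = 1/(-559 + (13 - 1*60 + 46/60)) = 1/(-559 + (13 - 60 + 46*(1/60))) = 1/(-559 + (13 - 60 + 23/30)) = 1/(-559 - 1387/30) = 1/(-18157/30) = -30/18157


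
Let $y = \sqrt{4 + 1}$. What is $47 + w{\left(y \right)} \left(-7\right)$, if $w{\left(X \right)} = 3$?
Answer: $26$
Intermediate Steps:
$y = \sqrt{5} \approx 2.2361$
$47 + w{\left(y \right)} \left(-7\right) = 47 + 3 \left(-7\right) = 47 - 21 = 26$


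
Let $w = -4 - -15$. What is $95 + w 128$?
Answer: $1503$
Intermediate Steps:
$w = 11$ ($w = -4 + 15 = 11$)
$95 + w 128 = 95 + 11 \cdot 128 = 95 + 1408 = 1503$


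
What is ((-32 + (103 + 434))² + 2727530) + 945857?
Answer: 3928412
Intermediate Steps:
((-32 + (103 + 434))² + 2727530) + 945857 = ((-32 + 537)² + 2727530) + 945857 = (505² + 2727530) + 945857 = (255025 + 2727530) + 945857 = 2982555 + 945857 = 3928412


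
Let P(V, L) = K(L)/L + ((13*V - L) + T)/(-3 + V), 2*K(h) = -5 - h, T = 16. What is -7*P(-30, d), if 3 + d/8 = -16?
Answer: -146153/3344 ≈ -43.706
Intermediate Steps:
d = -152 (d = -24 + 8*(-16) = -24 - 128 = -152)
K(h) = -5/2 - h/2 (K(h) = (-5 - h)/2 = -5/2 - h/2)
P(V, L) = (-5/2 - L/2)/L + (16 - L + 13*V)/(-3 + V) (P(V, L) = (-5/2 - L/2)/L + ((13*V - L) + 16)/(-3 + V) = (-5/2 - L/2)/L + ((-L + 13*V) + 16)/(-3 + V) = (-5/2 - L/2)/L + (16 - L + 13*V)/(-3 + V))
-7*P(-30, d) = -7*(15 - 5*(-30) - 2*(-152)**2 + 35*(-152) + 25*(-152)*(-30))/(2*(-152)*(-3 - 30)) = -7*(-1)*(15 + 150 - 2*23104 - 5320 + 114000)/(2*152*(-33)) = -7*(-1)*(-1)*(15 + 150 - 46208 - 5320 + 114000)/(2*152*33) = -7*(-1)*(-1)*62637/(2*152*33) = -7*20879/3344 = -146153/3344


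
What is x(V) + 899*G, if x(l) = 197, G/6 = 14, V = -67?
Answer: 75713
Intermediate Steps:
G = 84 (G = 6*14 = 84)
x(V) + 899*G = 197 + 899*84 = 197 + 75516 = 75713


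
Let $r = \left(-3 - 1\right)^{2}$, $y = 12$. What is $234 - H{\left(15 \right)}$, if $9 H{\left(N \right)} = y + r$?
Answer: $\frac{2078}{9} \approx 230.89$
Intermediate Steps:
$r = 16$ ($r = \left(-4\right)^{2} = 16$)
$H{\left(N \right)} = \frac{28}{9}$ ($H{\left(N \right)} = \frac{12 + 16}{9} = \frac{1}{9} \cdot 28 = \frac{28}{9}$)
$234 - H{\left(15 \right)} = 234 - \frac{28}{9} = \frac{2078}{9}$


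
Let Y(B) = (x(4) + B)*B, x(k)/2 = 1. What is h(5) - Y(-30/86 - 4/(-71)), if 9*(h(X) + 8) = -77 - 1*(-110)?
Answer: -107204890/27962427 ≈ -3.8339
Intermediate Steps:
x(k) = 2 (x(k) = 2*1 = 2)
h(X) = -13/3 (h(X) = -8 + (-77 - 1*(-110))/9 = -8 + (-77 + 110)/9 = -8 + (⅑)*33 = -8 + 11/3 = -13/3)
Y(B) = B*(2 + B) (Y(B) = (2 + B)*B = B*(2 + B))
h(5) - Y(-30/86 - 4/(-71)) = -13/3 - (-30/86 - 4/(-71))*(2 + (-30/86 - 4/(-71))) = -13/3 - (-30*1/86 - 4*(-1/71))*(2 + (-30*1/86 - 4*(-1/71))) = -13/3 - (-15/43 + 4/71)*(2 + (-15/43 + 4/71)) = -13/3 - (-893)*(2 - 893/3053)/3053 = -13/3 - (-893)*5213/(3053*3053) = -13/3 - 1*(-4655209/9320809) = -13/3 + 4655209/9320809 = -107204890/27962427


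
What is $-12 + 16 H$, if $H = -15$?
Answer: $-252$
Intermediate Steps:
$-12 + 16 H = -12 + 16 \left(-15\right) = -12 - 240 = -252$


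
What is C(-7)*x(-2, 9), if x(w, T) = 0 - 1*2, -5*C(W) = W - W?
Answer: 0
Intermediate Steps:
C(W) = 0 (C(W) = -(W - W)/5 = -1/5*0 = 0)
x(w, T) = -2 (x(w, T) = 0 - 2 = -2)
C(-7)*x(-2, 9) = 0*(-2) = 0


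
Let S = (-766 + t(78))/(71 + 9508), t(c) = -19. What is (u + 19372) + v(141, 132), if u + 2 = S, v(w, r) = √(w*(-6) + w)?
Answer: 185544445/9579 + I*√705 ≈ 19370.0 + 26.552*I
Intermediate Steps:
v(w, r) = √5*√(-w) (v(w, r) = √(-6*w + w) = √(-5*w) = √5*√(-w))
S = -785/9579 (S = (-766 - 19)/(71 + 9508) = -785/9579 ≈ -0.081950)
u = -19943/9579 (u = -2 - 785/9579 = -19943/9579 ≈ -2.0820)
(u + 19372) + v(141, 132) = (-19943/9579 + 19372) + √5*√(-1*141) = 185544445/9579 + √5*√(-141) = 185544445/9579 + √5*(I*√141) = 185544445/9579 + I*√705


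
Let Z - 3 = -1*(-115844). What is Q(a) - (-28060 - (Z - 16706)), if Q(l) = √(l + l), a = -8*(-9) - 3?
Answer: 127201 + √138 ≈ 1.2721e+5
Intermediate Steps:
Z = 115847 (Z = 3 - 1*(-115844) = 3 + 115844 = 115847)
a = 69 (a = 72 - 3 = 69)
Q(l) = √2*√l (Q(l) = √(2*l) = √2*√l)
Q(a) - (-28060 - (Z - 16706)) = √2*√69 - (-28060 - (115847 - 16706)) = √138 - (-28060 - 1*99141) = √138 - (-28060 - 99141) = √138 - 1*(-127201) = √138 + 127201 = 127201 + √138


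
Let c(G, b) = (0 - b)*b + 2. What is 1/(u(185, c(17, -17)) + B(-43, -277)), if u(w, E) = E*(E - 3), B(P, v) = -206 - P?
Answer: 1/83067 ≈ 1.2038e-5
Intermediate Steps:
c(G, b) = 2 - b² (c(G, b) = (-b)*b + 2 = -b² + 2 = 2 - b²)
u(w, E) = E*(-3 + E)
1/(u(185, c(17, -17)) + B(-43, -277)) = 1/((2 - 1*(-17)²)*(-3 + (2 - 1*(-17)²)) + (-206 - 1*(-43))) = 1/((2 - 1*289)*(-3 + (2 - 1*289)) + (-206 + 43)) = 1/((2 - 289)*(-3 + (2 - 289)) - 163) = 1/(-287*(-3 - 287) - 163) = 1/(-287*(-290) - 163) = 1/(83230 - 163) = 1/83067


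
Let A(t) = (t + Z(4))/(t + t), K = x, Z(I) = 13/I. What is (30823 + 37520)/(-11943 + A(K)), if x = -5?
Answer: -2733720/477713 ≈ -5.7225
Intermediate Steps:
K = -5
A(t) = (13/4 + t)/(2*t) (A(t) = (t + 13/4)/(t + t) = (t + 13*(¼))/((2*t)) = (t + 13/4)*(1/(2*t)) = (13/4 + t)*(1/(2*t)) = (13/4 + t)/(2*t))
(30823 + 37520)/(-11943 + A(K)) = (30823 + 37520)/(-11943 + (⅛)*(13 + 4*(-5))/(-5)) = 68343/(-11943 + (⅛)*(-⅕)*(13 - 20)) = 68343/(-11943 + (⅛)*(-⅕)*(-7)) = 68343/(-11943 + 7/40) = 68343/(-477713/40) = 68343*(-40/477713) = -2733720/477713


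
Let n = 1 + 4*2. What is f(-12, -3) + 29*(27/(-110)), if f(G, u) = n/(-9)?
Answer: -893/110 ≈ -8.1182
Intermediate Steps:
n = 9 (n = 1 + 8 = 9)
f(G, u) = -1 (f(G, u) = 9/(-9) = 9*(-1/9) = -1)
f(-12, -3) + 29*(27/(-110)) = -1 + 29*(27/(-110)) = -1 + 29*(27*(-1/110)) = -1 + 29*(-27/110) = -1 - 783/110 = -893/110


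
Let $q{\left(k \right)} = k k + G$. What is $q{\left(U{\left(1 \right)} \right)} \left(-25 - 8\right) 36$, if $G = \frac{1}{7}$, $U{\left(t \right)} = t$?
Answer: $- \frac{9504}{7} \approx -1357.7$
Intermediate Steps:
$G = \frac{1}{7} \approx 0.14286$
$q{\left(k \right)} = \frac{1}{7} + k^{2}$ ($q{\left(k \right)} = k k + \frac{1}{7} = k^{2} + \frac{1}{7} = \frac{1}{7} + k^{2}$)
$q{\left(U{\left(1 \right)} \right)} \left(-25 - 8\right) 36 = \left(\frac{1}{7} + 1^{2}\right) \left(-25 - 8\right) 36 = \left(\frac{1}{7} + 1\right) \left(-33\right) 36 = \frac{8}{7} \left(-33\right) 36 = \left(- \frac{264}{7}\right) 36 = - \frac{9504}{7}$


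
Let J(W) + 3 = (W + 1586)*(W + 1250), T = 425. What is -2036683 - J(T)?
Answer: -5405105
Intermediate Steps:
J(W) = -3 + (1250 + W)*(1586 + W) (J(W) = -3 + (W + 1586)*(W + 1250) = -3 + (1586 + W)*(1250 + W) = -3 + (1250 + W)*(1586 + W))
-2036683 - J(T) = -2036683 - (1982497 + 425² + 2836*425) = -2036683 - (1982497 + 180625 + 1205300) = -2036683 - 1*3368422 = -2036683 - 3368422 = -5405105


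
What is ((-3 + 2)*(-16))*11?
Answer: 176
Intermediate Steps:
((-3 + 2)*(-16))*11 = -1*(-16)*11 = 16*11 = 176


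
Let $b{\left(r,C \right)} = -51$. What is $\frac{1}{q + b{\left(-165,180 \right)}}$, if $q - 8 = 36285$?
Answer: $\frac{1}{36242} \approx 2.7592 \cdot 10^{-5}$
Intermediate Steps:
$q = 36293$ ($q = 8 + 36285 = 36293$)
$\frac{1}{q + b{\left(-165,180 \right)}} = \frac{1}{36293 - 51} = \frac{1}{36242}$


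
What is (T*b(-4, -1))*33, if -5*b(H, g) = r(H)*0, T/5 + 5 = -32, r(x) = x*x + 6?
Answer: 0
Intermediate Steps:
r(x) = 6 + x**2 (r(x) = x**2 + 6 = 6 + x**2)
T = -185 (T = -25 + 5*(-32) = -25 - 160 = -185)
b(H, g) = 0 (b(H, g) = -(6 + H**2)*0/5 = -1/5*0 = 0)
(T*b(-4, -1))*33 = -185*0*33 = 0*33 = 0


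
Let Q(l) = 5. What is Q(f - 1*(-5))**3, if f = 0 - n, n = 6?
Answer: 125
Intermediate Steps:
f = -6 (f = 0 - 1*6 = 0 - 6 = -6)
Q(f - 1*(-5))**3 = 5**3 = 125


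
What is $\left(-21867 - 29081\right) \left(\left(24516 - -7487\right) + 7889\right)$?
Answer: $-2032417616$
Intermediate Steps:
$\left(-21867 - 29081\right) \left(\left(24516 - -7487\right) + 7889\right) = - 50948 \left(\left(24516 + 7487\right) + 7889\right) = - 50948 \left(32003 + 7889\right) = \left(-50948\right) 39892 = -2032417616$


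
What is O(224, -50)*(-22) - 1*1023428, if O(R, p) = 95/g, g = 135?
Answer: -27632974/27 ≈ -1.0234e+6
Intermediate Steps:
O(R, p) = 19/27 (O(R, p) = 95/135 = 95*(1/135) = 19/27)
O(224, -50)*(-22) - 1*1023428 = (19/27)*(-22) - 1*1023428 = -418/27 - 1023428 = -27632974/27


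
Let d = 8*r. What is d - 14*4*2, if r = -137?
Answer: -1208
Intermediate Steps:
d = -1096 (d = 8*(-137) = -1096)
d - 14*4*2 = -1096 - 14*4*2 = -1096 - 56*2 = -1096 - 112 = -1208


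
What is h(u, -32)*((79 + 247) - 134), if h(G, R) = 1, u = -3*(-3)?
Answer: 192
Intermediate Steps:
u = 9
h(u, -32)*((79 + 247) - 134) = 1*((79 + 247) - 134) = 1*(326 - 134) = 1*192 = 192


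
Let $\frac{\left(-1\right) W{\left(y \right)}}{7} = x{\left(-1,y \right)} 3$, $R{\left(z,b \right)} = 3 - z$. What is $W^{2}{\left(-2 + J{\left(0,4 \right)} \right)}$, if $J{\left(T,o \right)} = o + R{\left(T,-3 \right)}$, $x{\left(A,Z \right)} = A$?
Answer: $441$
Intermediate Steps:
$J{\left(T,o \right)} = 3 + o - T$ ($J{\left(T,o \right)} = o - \left(-3 + T\right) = 3 + o - T$)
$W{\left(y \right)} = 21$ ($W{\left(y \right)} = - 7 \left(\left(-1\right) 3\right) = \left(-7\right) \left(-3\right) = 21$)
$W^{2}{\left(-2 + J{\left(0,4 \right)} \right)} = 21^{2} = 441$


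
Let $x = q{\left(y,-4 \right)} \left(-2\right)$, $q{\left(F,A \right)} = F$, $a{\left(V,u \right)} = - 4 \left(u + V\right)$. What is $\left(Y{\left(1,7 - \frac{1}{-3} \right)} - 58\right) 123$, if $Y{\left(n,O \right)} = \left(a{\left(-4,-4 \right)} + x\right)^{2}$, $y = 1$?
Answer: $103566$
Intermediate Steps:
$a{\left(V,u \right)} = - 4 V - 4 u$ ($a{\left(V,u \right)} = - 4 \left(V + u\right) = - 4 V - 4 u$)
$x = -2$ ($x = 1 \left(-2\right) = -2$)
$Y{\left(n,O \right)} = 900$ ($Y{\left(n,O \right)} = \left(\left(\left(-4\right) \left(-4\right) - -16\right) - 2\right)^{2} = \left(\left(16 + 16\right) - 2\right)^{2} = \left(32 - 2\right)^{2} = 30^{2} = 900$)
$\left(Y{\left(1,7 - \frac{1}{-3} \right)} - 58\right) 123 = \left(900 - 58\right) 123 = 842 \cdot 123 = 103566$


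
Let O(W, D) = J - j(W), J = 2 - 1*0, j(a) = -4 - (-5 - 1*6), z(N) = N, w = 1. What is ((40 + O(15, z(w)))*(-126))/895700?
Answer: -441/89570 ≈ -0.0049235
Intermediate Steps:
j(a) = 7 (j(a) = -4 - (-5 - 6) = -4 - 1*(-11) = -4 + 11 = 7)
J = 2 (J = 2 + 0 = 2)
O(W, D) = -5 (O(W, D) = 2 - 1*7 = 2 - 7 = -5)
((40 + O(15, z(w)))*(-126))/895700 = ((40 - 5)*(-126))/895700 = (35*(-126))*(1/895700) = -4410*1/895700 = -441/89570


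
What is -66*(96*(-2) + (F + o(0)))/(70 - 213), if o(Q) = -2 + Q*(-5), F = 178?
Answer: -96/13 ≈ -7.3846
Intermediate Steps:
o(Q) = -2 - 5*Q
-66*(96*(-2) + (F + o(0)))/(70 - 213) = -66*(96*(-2) + (178 + (-2 - 5*0)))/(70 - 213) = -66*(-192 + (178 + (-2 + 0)))/(-143) = -66*(-192 + (178 - 2))*(-1)/143 = -66*(-192 + 176)*(-1)/143 = -(-1056)*(-1)/143 = -66*16/143 = -96/13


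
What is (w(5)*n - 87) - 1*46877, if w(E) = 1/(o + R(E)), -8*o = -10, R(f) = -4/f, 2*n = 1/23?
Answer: -9721538/207 ≈ -46964.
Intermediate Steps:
n = 1/46 (n = (½)/23 = (½)*(1/23) = 1/46 ≈ 0.021739)
o = 5/4 (o = -⅛*(-10) = 5/4 ≈ 1.2500)
w(E) = 1/(5/4 - 4/E)
(w(5)*n - 87) - 1*46877 = ((4*5/(-16 + 5*5))*(1/46) - 87) - 1*46877 = ((4*5/(-16 + 25))*(1/46) - 87) - 46877 = ((4*5/9)*(1/46) - 87) - 46877 = ((4*5*(⅑))*(1/46) - 87) - 46877 = ((20/9)*(1/46) - 87) - 46877 = (10/207 - 87) - 46877 = -17999/207 - 46877 = -9721538/207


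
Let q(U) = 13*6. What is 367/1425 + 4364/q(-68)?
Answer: 1041221/18525 ≈ 56.206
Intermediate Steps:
q(U) = 78
367/1425 + 4364/q(-68) = 367/1425 + 4364/78 = 367*(1/1425) + 4364*(1/78) = 367/1425 + 2182/39 = 1041221/18525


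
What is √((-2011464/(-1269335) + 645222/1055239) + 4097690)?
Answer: 2*√1837949266138500203075215487135/1339451796065 ≈ 2024.3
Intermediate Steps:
√((-2011464/(-1269335) + 645222/1055239) + 4097690) = √((-2011464*(-1/1269335) + 645222*(1/1055239)) + 4097690) = √((2011464/1269335 + 645222/1055239) + 4097690) = √(2941578127266/1339451796065 + 4097690) = √(5488661171795717116/1339451796065) = 2*√1837949266138500203075215487135/1339451796065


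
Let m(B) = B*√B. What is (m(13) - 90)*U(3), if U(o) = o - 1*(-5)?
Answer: -720 + 104*√13 ≈ -345.02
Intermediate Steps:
m(B) = B^(3/2)
U(o) = 5 + o (U(o) = o + 5 = 5 + o)
(m(13) - 90)*U(3) = (13^(3/2) - 90)*(5 + 3) = (13*√13 - 90)*8 = (-90 + 13*√13)*8 = -720 + 104*√13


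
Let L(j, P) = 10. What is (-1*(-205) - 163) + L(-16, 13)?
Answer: 52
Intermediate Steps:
(-1*(-205) - 163) + L(-16, 13) = (-1*(-205) - 163) + 10 = (205 - 163) + 10 = 42 + 10 = 52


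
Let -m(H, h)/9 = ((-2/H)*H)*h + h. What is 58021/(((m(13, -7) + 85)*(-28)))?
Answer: -58021/616 ≈ -94.190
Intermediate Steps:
m(H, h) = 9*h (m(H, h) = -9*(((-2/H)*H)*h + h) = -9*(-2*h + h) = -(-9)*h = 9*h)
58021/(((m(13, -7) + 85)*(-28))) = 58021/(((9*(-7) + 85)*(-28))) = 58021/(((-63 + 85)*(-28))) = 58021/((22*(-28))) = 58021/(-616) = 58021*(-1/616) = -58021/616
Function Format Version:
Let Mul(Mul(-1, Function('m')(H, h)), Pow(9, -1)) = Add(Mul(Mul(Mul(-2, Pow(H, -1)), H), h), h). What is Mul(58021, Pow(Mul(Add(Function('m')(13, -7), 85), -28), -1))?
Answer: Rational(-58021, 616) ≈ -94.190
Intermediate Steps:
Function('m')(H, h) = Mul(9, h) (Function('m')(H, h) = Mul(-9, Add(Mul(Mul(Mul(-2, Pow(H, -1)), H), h), h)) = Mul(-9, Add(Mul(-2, h), h)) = Mul(-9, Mul(-1, h)) = Mul(9, h))
Mul(58021, Pow(Mul(Add(Function('m')(13, -7), 85), -28), -1)) = Mul(58021, Pow(Mul(Add(Mul(9, -7), 85), -28), -1)) = Mul(58021, Pow(Mul(Add(-63, 85), -28), -1)) = Mul(58021, Pow(Mul(22, -28), -1)) = Mul(58021, Pow(-616, -1)) = Mul(58021, Rational(-1, 616)) = Rational(-58021, 616)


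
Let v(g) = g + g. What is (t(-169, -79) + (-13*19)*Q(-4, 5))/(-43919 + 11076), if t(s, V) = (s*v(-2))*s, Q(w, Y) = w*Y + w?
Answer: 108316/32843 ≈ 3.2980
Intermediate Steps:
v(g) = 2*g
Q(w, Y) = w + Y*w (Q(w, Y) = Y*w + w = w + Y*w)
t(s, V) = -4*s**2 (t(s, V) = (s*(2*(-2)))*s = (s*(-4))*s = (-4*s)*s = -4*s**2)
(t(-169, -79) + (-13*19)*Q(-4, 5))/(-43919 + 11076) = (-4*(-169)**2 + (-13*19)*(-4*(1 + 5)))/(-43919 + 11076) = (-4*28561 - (-988)*6)/(-32843) = (-114244 - 247*(-24))*(-1/32843) = (-114244 + 5928)*(-1/32843) = -108316*(-1/32843) = 108316/32843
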